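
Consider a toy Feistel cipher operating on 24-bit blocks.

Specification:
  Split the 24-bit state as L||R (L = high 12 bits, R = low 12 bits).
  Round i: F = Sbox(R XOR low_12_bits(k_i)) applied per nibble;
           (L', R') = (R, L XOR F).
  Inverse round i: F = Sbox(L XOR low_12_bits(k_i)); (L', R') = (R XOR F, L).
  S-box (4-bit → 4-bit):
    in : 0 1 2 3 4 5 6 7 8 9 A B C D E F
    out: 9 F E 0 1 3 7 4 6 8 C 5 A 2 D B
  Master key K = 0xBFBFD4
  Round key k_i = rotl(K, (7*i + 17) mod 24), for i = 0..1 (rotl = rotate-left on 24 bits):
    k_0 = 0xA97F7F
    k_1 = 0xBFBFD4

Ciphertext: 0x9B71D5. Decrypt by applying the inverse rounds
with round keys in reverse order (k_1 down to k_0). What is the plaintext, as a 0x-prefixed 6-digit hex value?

0x19B6A5

s_0 = ciphertext = 0x9B71D5
s_1 = InvRound(s_0, k_1) = 0x6A59B7
s_2 = InvRound(s_1, k_0) = 0x19B6A5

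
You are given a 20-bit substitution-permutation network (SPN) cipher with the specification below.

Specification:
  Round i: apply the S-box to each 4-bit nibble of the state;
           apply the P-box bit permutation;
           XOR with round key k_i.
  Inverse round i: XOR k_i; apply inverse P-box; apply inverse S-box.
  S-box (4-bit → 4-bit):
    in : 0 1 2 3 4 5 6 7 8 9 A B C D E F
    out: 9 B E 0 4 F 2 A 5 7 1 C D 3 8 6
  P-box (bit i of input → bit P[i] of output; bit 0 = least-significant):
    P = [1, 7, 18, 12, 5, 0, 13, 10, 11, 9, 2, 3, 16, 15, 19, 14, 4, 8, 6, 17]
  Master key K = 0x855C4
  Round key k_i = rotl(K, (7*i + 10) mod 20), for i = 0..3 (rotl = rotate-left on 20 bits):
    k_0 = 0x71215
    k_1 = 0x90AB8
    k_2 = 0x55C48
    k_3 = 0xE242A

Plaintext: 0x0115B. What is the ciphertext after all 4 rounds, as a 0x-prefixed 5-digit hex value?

0x1275C

s_0 = plaintext = 0x0115B
s_1 = Round(s_0, k_0) = 0x0EC2C
s_2 = Round(s_1, k_1) = 0xF76A7
s_3 = Round(s_2, k_2) = 0x58FA8
s_4 = Round(s_3, k_3) = 0x1275C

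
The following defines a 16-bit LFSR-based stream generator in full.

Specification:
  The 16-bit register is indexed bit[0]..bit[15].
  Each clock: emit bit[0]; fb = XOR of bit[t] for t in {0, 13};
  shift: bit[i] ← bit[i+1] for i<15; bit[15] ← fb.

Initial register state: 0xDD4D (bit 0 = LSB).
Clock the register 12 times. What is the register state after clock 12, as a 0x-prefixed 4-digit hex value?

0x3D3D

reg_0 = 0xDD4D
clock 1: out=1, reg = 0xEEA6
clock 2: out=0, reg = 0xF753
clock 3: out=1, reg = 0x7BA9
clock 4: out=1, reg = 0x3DD4
clock 5: out=0, reg = 0x9EEA
clock 6: out=0, reg = 0x4F75
clock 7: out=1, reg = 0xA7BA
clock 8: out=0, reg = 0xD3DD
clock 9: out=1, reg = 0xE9EE
clock 10: out=0, reg = 0xF4F7
clock 11: out=1, reg = 0x7A7B
clock 12: out=1, reg = 0x3D3D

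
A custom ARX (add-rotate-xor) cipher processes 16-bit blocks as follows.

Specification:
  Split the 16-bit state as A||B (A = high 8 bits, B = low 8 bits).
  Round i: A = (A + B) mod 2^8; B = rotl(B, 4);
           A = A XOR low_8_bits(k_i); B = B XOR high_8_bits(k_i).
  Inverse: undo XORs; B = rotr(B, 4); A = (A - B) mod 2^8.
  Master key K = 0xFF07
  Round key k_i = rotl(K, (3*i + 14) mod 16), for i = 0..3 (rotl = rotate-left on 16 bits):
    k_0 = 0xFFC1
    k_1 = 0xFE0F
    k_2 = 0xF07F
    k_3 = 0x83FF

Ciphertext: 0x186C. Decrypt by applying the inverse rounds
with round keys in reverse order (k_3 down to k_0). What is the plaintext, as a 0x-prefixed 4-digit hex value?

0x38E1

s_0 = ciphertext = 0x186C
s_1 = InvRound(s_0, k_3) = 0xE9FE
s_2 = InvRound(s_1, k_2) = 0xB6E0
s_3 = InvRound(s_2, k_1) = 0xD8E1
s_4 = InvRound(s_3, k_0) = 0x38E1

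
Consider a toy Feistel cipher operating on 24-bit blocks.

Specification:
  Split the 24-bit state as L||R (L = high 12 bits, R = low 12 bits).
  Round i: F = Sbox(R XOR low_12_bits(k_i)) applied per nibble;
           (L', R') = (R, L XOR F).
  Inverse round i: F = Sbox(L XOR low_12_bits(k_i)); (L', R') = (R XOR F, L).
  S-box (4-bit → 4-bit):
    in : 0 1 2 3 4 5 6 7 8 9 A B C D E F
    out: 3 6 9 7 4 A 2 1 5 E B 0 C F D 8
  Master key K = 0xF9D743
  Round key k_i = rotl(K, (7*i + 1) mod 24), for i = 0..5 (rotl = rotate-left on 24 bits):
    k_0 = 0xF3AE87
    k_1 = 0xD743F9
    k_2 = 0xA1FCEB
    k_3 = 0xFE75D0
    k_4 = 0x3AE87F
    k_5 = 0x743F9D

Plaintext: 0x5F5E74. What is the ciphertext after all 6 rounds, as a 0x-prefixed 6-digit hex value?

s_0 = plaintext = 0x5F5E74
s_1 = Round(s_0, k_0) = 0xE74672
s_2 = Round(s_1, k_1) = 0x672424
s_3 = Round(s_2, k_2) = 0x4243BA
s_4 = Round(s_3, k_3) = 0x3BA60F
s_5 = Round(s_4, k_4) = 0x60FEA9
s_6 = Round(s_5, k_5) = 0xEA907B

0xEA907B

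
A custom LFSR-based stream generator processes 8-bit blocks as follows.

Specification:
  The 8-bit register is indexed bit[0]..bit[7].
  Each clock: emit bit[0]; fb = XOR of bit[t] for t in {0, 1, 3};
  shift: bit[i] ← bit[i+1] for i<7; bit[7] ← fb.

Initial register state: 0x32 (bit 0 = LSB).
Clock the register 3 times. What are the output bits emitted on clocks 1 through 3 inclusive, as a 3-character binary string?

reg_0 = 0x32
clock 1: out=0, reg = 0x99
clock 2: out=1, reg = 0x4C
clock 3: out=0, reg = 0xA6

010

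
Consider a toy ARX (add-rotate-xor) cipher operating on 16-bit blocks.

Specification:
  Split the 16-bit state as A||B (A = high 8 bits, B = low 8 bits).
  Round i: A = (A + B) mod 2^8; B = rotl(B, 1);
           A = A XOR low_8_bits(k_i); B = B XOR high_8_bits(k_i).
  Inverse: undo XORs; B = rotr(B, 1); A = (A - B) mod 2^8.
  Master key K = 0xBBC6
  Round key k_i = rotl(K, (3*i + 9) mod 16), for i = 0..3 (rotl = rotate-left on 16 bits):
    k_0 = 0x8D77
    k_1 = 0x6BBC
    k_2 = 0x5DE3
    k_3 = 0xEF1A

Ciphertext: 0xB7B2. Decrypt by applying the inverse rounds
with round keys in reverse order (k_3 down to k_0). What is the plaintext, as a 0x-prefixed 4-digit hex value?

0xBF62

s_0 = ciphertext = 0xB7B2
s_1 = InvRound(s_0, k_3) = 0xFFAE
s_2 = InvRound(s_1, k_2) = 0x23F9
s_3 = InvRound(s_2, k_1) = 0x5649
s_4 = InvRound(s_3, k_0) = 0xBF62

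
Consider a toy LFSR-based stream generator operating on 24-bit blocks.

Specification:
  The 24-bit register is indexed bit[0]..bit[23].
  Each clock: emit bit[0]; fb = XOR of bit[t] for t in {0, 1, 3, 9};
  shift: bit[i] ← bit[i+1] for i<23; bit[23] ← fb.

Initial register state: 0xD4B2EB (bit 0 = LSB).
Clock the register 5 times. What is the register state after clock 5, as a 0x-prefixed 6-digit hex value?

0xD6A597

reg_0 = 0xD4B2EB
clock 1: out=1, reg = 0x6A5975
clock 2: out=1, reg = 0xB52CBA
clock 3: out=0, reg = 0x5A965D
clock 4: out=1, reg = 0xAD4B2E
clock 5: out=0, reg = 0xD6A597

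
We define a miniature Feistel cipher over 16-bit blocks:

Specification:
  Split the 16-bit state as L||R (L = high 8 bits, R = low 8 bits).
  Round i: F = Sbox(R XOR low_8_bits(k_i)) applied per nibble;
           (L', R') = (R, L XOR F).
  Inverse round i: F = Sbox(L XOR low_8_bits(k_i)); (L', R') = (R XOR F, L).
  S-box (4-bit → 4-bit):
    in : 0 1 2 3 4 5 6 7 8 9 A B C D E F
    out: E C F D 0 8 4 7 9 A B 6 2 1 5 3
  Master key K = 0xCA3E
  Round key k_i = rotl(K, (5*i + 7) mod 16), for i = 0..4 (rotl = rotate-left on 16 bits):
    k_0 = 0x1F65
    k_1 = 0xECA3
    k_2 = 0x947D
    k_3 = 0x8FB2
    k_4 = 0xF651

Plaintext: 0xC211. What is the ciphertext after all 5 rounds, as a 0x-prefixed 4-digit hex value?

s_0 = plaintext = 0xC211
s_1 = Round(s_0, k_0) = 0x11B2
s_2 = Round(s_1, k_1) = 0xB2DD
s_3 = Round(s_2, k_2) = 0xDD0C
s_4 = Round(s_3, k_3) = 0x0CB8
s_5 = Round(s_4, k_4) = 0xB856

0xB856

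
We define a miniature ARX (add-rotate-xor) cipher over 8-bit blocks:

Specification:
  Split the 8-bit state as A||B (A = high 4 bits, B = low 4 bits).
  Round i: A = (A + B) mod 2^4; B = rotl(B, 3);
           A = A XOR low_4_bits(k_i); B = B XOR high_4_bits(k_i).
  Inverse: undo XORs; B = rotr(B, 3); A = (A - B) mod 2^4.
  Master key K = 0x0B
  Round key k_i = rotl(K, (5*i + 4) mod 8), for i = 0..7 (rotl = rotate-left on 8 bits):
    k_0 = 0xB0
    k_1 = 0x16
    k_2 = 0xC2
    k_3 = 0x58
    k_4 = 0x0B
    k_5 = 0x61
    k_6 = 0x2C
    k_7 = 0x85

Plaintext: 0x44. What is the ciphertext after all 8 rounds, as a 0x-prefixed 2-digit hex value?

0x14

s_0 = plaintext = 0x44
s_1 = Round(s_0, k_0) = 0x89
s_2 = Round(s_1, k_1) = 0x7D
s_3 = Round(s_2, k_2) = 0x62
s_4 = Round(s_3, k_3) = 0x04
s_5 = Round(s_4, k_4) = 0xF2
s_6 = Round(s_5, k_5) = 0x07
s_7 = Round(s_6, k_6) = 0xB9
s_8 = Round(s_7, k_7) = 0x14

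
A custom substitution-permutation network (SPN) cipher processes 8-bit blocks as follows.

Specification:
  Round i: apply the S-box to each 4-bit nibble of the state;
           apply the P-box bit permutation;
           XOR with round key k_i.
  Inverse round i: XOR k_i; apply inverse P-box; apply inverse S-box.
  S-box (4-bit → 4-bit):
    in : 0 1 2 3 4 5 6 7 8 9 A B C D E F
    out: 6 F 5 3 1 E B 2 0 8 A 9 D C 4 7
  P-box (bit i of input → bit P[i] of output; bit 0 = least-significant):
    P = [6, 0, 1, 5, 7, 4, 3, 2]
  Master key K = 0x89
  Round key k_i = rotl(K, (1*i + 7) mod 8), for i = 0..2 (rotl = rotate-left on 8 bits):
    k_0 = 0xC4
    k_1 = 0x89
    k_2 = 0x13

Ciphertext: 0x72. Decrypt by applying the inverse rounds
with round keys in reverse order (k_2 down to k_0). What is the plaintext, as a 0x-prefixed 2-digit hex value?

s_0 = ciphertext = 0x72
s_1 = InvRound(s_0, k_2) = 0x86
s_2 = InvRound(s_1, k_1) = 0xD0
s_3 = InvRound(s_2, k_0) = 0xA8

0xA8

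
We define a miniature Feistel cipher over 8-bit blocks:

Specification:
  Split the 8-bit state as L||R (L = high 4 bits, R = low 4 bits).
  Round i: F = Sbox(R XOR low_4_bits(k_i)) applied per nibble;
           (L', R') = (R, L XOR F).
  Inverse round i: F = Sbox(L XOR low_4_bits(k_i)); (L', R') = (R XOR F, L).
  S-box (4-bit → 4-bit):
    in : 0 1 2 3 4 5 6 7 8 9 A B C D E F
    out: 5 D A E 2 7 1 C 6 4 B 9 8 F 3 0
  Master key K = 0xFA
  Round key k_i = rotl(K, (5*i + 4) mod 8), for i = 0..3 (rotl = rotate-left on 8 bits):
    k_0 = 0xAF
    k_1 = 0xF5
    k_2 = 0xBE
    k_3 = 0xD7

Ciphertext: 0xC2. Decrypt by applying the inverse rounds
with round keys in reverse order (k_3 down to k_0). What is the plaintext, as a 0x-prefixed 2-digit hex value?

s_0 = ciphertext = 0xC2
s_1 = InvRound(s_0, k_3) = 0xBC
s_2 = InvRound(s_1, k_2) = 0xBB
s_3 = InvRound(s_2, k_1) = 0x8B
s_4 = InvRound(s_3, k_0) = 0x78

0x78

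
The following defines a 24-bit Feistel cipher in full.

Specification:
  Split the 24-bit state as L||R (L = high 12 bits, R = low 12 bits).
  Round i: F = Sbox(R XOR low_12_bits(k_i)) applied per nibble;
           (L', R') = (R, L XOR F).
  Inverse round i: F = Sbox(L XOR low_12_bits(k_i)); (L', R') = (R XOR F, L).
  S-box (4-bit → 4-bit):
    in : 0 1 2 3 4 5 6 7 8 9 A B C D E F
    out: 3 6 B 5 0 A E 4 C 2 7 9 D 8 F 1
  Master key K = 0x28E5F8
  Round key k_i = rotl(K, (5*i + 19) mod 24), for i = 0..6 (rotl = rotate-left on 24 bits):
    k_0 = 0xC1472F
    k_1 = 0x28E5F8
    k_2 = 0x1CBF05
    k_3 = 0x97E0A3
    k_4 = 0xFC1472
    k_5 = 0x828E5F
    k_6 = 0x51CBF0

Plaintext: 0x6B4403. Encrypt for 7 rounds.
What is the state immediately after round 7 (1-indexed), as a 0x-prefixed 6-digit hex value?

0xFB64FE

s_0 = plaintext = 0x6B4403
s_1 = Round(s_0, k_0) = 0x403309
s_2 = Round(s_1, k_1) = 0x309A15
s_3 = Round(s_2, k_2) = 0xA1596A
s_4 = Round(s_3, k_3) = 0x96A8C7
s_5 = Round(s_4, k_4) = 0x8C74F0
s_6 = Round(s_5, k_5) = 0x4F0FB6
s_7 = Round(s_6, k_6) = 0xFB64FE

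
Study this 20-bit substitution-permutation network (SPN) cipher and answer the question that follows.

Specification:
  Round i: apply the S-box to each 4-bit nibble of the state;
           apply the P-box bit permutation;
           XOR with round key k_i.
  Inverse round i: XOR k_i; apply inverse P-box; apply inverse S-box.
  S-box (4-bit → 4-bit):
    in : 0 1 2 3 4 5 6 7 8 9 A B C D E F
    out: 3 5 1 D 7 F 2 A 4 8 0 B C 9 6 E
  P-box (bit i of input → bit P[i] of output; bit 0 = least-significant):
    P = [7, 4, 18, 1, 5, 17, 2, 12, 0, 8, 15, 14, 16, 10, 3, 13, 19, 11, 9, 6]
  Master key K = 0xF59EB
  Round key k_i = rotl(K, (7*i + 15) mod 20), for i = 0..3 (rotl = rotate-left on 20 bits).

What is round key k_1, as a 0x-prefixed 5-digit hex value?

K = 0xF59EB
k_0 = rotl(K, (7*0+15) mod 20) = rotl(K, 15) = 0x5FACF
k_1 = rotl(K, (7*1+15) mod 20) = rotl(K, 2) = 0xD67AF

0xD67AF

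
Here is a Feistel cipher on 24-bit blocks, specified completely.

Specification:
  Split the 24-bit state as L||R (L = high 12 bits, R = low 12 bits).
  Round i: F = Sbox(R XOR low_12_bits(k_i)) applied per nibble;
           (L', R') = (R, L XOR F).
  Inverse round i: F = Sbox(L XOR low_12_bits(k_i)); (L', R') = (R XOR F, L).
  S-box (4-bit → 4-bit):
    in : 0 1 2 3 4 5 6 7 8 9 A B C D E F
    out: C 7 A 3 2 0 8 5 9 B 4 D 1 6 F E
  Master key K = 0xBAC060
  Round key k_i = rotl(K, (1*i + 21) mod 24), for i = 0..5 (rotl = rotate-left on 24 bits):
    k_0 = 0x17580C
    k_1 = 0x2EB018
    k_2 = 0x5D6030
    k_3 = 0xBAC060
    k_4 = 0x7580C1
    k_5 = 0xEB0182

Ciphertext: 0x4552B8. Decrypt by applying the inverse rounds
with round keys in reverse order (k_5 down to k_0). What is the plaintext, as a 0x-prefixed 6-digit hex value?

s_0 = ciphertext = 0x4552B8
s_1 = InvRound(s_0, k_5) = 0x2DD455
s_2 = InvRound(s_1, k_4) = 0xE242DD
s_3 = InvRound(s_2, k_3) = 0xDFFE24
s_4 = InvRound(s_3, k_2) = 0x83ADFF
s_5 = InvRound(s_4, k_1) = 0x45583A
s_6 = InvRound(s_5, k_0) = 0x931455

0x931455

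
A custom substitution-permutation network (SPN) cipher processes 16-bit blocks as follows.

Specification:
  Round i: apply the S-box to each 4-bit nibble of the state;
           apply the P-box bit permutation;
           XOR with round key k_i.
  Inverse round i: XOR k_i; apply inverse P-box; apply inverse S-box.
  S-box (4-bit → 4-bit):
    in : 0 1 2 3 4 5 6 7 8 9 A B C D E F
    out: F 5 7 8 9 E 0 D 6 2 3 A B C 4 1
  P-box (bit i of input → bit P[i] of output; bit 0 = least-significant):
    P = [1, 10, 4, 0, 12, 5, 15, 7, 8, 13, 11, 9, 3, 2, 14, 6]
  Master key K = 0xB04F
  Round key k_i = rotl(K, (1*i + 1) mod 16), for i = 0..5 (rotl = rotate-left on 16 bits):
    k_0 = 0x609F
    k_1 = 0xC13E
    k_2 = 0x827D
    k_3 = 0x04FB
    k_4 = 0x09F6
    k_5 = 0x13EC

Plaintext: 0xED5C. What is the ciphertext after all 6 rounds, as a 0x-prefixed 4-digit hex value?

s_0 = plaintext = 0xED5C
s_1 = Round(s_0, k_0) = 0xAE3C
s_2 = Round(s_1, k_1) = 0xCDB1
s_3 = Round(s_2, k_2) = 0x8883
s_4 = Round(s_3, k_3) = 0xECDE
s_5 = Round(s_4, k_4) = 0xEA66
s_6 = Round(s_5, k_5) = 0x72EC

0x72EC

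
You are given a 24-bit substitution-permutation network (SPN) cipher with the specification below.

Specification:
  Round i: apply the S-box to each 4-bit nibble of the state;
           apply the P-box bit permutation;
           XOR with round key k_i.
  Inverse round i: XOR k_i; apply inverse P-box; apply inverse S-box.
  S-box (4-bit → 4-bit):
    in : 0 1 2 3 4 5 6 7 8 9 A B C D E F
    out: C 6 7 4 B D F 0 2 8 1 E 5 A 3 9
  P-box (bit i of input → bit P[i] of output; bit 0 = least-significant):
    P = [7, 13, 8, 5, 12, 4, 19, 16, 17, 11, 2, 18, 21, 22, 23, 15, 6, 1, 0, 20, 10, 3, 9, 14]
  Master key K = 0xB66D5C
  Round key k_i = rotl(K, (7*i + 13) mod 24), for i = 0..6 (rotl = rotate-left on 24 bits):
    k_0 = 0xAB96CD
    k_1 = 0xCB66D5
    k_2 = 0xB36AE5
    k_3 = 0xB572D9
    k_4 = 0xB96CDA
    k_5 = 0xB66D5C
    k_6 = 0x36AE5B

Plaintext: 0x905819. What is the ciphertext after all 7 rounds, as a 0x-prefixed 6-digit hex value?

0xF8DC75

s_0 = plaintext = 0x905819
s_1 = Round(s_0, k_0) = 0x135EFC
s_2 = Round(s_1, k_1) = 0x68FD5C
s_3 = Round(s_2, k_2) = 0x9EB56F
s_4 = Round(s_3, k_3) = 0x7AA22F
s_5 = Round(s_4, k_4) = 0x93742E
s_6 = Round(s_5, k_5) = 0xB815CD
s_7 = Round(s_6, k_6) = 0xF8DC75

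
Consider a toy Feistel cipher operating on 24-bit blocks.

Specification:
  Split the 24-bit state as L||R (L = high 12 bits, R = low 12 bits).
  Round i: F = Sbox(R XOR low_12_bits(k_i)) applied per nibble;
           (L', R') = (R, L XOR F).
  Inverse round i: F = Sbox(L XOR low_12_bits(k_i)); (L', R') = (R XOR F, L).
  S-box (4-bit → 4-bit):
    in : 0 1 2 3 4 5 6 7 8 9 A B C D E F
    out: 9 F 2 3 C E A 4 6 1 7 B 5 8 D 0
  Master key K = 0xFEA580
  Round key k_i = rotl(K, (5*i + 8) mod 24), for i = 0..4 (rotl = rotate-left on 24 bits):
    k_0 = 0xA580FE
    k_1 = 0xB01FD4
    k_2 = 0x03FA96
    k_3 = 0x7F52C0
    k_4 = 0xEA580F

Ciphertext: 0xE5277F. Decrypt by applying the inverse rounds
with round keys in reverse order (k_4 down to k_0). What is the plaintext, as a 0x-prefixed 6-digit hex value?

0x26E311

s_0 = ciphertext = 0xE5277F
s_1 = InvRound(s_0, k_4) = 0xD97E52
s_2 = InvRound(s_1, k_3) = 0xEB6D97
s_3 = InvRound(s_2, k_2) = 0x1BEEB6
s_4 = InvRound(s_3, k_1) = 0x3111BE
s_5 = InvRound(s_4, k_0) = 0x26E311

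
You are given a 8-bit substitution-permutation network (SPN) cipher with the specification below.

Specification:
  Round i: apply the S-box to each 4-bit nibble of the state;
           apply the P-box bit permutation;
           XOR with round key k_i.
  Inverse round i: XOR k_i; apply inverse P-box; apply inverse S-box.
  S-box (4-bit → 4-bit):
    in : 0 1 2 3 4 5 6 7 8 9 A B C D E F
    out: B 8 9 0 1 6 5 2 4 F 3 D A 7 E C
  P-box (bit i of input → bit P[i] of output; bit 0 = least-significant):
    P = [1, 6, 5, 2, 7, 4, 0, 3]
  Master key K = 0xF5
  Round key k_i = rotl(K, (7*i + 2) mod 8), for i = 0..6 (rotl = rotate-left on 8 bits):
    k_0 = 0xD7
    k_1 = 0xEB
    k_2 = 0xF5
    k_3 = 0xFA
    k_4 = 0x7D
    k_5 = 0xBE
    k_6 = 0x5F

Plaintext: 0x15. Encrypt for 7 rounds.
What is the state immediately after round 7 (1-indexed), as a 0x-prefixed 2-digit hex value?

s_0 = plaintext = 0x15
s_1 = Round(s_0, k_0) = 0xBF
s_2 = Round(s_1, k_1) = 0x46
s_3 = Round(s_2, k_2) = 0x57
s_4 = Round(s_3, k_3) = 0xAB
s_5 = Round(s_4, k_4) = 0xCB
s_6 = Round(s_5, k_5) = 0x80
s_7 = Round(s_6, k_6) = 0x18

0x18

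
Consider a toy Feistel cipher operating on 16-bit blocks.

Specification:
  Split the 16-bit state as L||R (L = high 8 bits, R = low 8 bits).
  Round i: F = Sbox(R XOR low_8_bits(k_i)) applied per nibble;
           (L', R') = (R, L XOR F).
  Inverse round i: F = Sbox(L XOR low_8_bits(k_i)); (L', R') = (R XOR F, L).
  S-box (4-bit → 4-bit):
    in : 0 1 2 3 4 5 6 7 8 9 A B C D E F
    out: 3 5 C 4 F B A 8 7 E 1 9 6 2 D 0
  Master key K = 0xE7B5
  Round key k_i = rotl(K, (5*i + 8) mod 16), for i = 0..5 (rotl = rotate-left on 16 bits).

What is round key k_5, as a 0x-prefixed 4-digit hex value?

0xCF6B

K = 0xE7B5
k_0 = rotl(K, (5*0+8) mod 16) = rotl(K, 8) = 0xB5E7
k_1 = rotl(K, (5*1+8) mod 16) = rotl(K, 13) = 0xBCF6
k_2 = rotl(K, (5*2+8) mod 16) = rotl(K, 2) = 0x9ED7
k_3 = rotl(K, (5*3+8) mod 16) = rotl(K, 7) = 0xDAF3
k_4 = rotl(K, (5*4+8) mod 16) = rotl(K, 12) = 0x5E7B
k_5 = rotl(K, (5*5+8) mod 16) = rotl(K, 1) = 0xCF6B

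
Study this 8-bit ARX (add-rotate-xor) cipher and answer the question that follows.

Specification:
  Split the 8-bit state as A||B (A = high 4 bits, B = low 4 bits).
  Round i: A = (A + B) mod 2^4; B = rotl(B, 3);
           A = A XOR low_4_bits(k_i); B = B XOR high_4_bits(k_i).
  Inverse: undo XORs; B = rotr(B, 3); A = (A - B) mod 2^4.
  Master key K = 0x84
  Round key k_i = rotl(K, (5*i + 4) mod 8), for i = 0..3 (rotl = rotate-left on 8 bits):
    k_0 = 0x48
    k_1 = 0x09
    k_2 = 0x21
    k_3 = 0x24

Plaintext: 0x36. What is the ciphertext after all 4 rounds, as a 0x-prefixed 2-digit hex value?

s_0 = plaintext = 0x36
s_1 = Round(s_0, k_0) = 0x17
s_2 = Round(s_1, k_1) = 0x1B
s_3 = Round(s_2, k_2) = 0xDF
s_4 = Round(s_3, k_3) = 0x8D

0x8D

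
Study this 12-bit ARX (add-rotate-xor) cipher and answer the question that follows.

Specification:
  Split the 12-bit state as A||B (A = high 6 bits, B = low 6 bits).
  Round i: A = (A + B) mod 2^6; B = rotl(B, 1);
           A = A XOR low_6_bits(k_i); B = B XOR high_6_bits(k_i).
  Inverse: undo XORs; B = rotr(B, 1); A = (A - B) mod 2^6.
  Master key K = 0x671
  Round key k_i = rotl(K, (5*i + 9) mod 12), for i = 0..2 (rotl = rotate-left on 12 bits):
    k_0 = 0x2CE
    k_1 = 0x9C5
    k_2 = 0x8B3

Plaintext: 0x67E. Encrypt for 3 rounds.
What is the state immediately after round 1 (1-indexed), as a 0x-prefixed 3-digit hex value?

0x676

s_0 = plaintext = 0x67E
s_1 = Round(s_0, k_0) = 0x676
s_2 = Round(s_1, k_1) = 0x28A
s_3 = Round(s_2, k_2) = 0x9F6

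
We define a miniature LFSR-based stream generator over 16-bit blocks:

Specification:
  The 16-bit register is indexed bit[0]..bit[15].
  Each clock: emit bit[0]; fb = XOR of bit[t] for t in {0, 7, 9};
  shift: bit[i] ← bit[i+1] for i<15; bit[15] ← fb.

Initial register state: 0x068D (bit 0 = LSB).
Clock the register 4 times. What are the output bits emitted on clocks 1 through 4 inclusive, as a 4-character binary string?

1011

reg_0 = 0x068D
clock 1: out=1, reg = 0x8346
clock 2: out=0, reg = 0xC1A3
clock 3: out=1, reg = 0x60D1
clock 4: out=1, reg = 0x3068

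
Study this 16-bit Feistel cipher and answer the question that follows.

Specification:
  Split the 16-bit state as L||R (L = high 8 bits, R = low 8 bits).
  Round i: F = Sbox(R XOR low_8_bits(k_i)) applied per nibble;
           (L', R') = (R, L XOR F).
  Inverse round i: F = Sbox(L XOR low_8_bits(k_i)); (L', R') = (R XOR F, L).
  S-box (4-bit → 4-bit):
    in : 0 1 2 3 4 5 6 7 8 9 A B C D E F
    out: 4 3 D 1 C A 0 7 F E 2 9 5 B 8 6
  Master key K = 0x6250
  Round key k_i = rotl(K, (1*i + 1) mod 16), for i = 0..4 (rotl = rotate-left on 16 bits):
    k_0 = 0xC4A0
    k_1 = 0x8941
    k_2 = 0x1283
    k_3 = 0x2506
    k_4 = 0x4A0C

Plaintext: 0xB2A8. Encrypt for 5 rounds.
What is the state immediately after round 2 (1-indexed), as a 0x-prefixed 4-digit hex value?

0xFD3D

s_0 = plaintext = 0xB2A8
s_1 = Round(s_0, k_0) = 0xA8FD
s_2 = Round(s_1, k_1) = 0xFD3D
s_3 = Round(s_2, k_2) = 0x3D65
s_4 = Round(s_3, k_3) = 0x653C
s_5 = Round(s_4, k_4) = 0x3C71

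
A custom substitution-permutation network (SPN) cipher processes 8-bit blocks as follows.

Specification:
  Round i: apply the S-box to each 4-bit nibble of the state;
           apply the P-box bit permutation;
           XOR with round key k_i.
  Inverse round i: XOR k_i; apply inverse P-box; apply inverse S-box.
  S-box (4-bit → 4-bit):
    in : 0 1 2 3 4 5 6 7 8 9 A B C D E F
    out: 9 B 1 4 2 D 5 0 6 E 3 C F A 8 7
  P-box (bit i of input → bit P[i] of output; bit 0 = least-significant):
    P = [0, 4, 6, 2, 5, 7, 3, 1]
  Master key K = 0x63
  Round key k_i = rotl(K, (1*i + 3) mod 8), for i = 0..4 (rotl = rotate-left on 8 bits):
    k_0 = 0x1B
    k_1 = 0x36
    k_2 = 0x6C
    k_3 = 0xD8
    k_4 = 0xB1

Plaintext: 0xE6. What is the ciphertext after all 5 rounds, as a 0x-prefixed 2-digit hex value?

0x78

s_0 = plaintext = 0xE6
s_1 = Round(s_0, k_0) = 0x58
s_2 = Round(s_1, k_1) = 0x4C
s_3 = Round(s_2, k_2) = 0xB9
s_4 = Round(s_3, k_3) = 0x86
s_5 = Round(s_4, k_4) = 0x78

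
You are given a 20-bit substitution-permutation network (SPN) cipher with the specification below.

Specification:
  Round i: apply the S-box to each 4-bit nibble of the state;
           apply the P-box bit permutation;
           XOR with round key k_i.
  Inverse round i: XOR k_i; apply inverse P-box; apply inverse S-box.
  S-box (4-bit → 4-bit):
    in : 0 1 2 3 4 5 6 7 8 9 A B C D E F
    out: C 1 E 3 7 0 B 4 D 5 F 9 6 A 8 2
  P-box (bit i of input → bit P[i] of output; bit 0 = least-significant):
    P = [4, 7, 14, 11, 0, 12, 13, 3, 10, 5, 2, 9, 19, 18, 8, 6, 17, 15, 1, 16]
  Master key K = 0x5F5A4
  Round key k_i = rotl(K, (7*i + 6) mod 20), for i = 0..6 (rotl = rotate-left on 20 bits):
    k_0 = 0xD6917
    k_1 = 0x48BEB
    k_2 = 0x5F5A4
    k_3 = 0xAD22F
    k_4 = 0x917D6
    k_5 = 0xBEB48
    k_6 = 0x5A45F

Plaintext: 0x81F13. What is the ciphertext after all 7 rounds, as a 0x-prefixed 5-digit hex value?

0x33048

s_0 = plaintext = 0x81F13
s_1 = Round(s_0, k_0) = 0x669A4
s_2 = Round(s_1, k_1) = 0xB7F36
s_3 = Round(s_2, k_2) = 0x6EC15
s_4 = Round(s_3, k_3) = 0x9524A
s_5 = Round(s_4, k_4) = 0xB6D61
s_6 = Round(s_5, k_5) = 0x4F931
s_7 = Round(s_6, k_6) = 0x33048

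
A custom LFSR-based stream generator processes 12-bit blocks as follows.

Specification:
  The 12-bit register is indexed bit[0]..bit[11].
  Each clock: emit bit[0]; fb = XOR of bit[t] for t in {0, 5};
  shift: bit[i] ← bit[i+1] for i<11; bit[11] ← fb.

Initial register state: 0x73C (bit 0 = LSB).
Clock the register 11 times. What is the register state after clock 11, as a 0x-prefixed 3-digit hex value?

0xB0A

reg_0 = 0x73C
clock 1: out=0, reg = 0xB9E
clock 2: out=0, reg = 0x5CF
clock 3: out=1, reg = 0xAE7
clock 4: out=1, reg = 0x573
clock 5: out=1, reg = 0x2B9
clock 6: out=1, reg = 0x15C
clock 7: out=0, reg = 0x0AE
clock 8: out=0, reg = 0x857
clock 9: out=1, reg = 0xC2B
clock 10: out=1, reg = 0x615
clock 11: out=1, reg = 0xB0A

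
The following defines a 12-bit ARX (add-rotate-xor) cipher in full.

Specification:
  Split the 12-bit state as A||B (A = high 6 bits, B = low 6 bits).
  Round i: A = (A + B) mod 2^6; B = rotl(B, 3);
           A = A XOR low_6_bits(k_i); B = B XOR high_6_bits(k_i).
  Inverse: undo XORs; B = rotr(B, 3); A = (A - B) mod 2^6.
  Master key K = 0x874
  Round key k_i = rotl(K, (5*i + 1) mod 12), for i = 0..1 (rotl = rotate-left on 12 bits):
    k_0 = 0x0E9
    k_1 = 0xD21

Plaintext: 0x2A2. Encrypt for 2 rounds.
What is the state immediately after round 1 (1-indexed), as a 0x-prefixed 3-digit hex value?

s_0 = plaintext = 0x2A2
s_1 = Round(s_0, k_0) = 0x157
s_2 = Round(s_1, k_1) = 0xF4E

0x157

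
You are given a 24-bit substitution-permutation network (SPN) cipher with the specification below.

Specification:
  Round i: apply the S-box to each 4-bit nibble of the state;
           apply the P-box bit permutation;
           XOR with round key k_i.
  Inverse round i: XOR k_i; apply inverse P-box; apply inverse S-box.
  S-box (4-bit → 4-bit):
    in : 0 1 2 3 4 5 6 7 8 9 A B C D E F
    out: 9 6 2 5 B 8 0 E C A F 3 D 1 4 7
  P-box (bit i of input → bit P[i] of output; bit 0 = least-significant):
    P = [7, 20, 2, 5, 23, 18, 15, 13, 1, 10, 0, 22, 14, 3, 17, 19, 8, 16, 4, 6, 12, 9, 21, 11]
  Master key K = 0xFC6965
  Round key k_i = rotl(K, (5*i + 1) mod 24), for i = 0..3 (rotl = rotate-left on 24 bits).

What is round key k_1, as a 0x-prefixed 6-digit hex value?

0x1A597F

K = 0xFC6965
k_0 = rotl(K, (5*0+1) mod 24) = rotl(K, 1) = 0xF8D2CB
k_1 = rotl(K, (5*1+1) mod 24) = rotl(K, 6) = 0x1A597F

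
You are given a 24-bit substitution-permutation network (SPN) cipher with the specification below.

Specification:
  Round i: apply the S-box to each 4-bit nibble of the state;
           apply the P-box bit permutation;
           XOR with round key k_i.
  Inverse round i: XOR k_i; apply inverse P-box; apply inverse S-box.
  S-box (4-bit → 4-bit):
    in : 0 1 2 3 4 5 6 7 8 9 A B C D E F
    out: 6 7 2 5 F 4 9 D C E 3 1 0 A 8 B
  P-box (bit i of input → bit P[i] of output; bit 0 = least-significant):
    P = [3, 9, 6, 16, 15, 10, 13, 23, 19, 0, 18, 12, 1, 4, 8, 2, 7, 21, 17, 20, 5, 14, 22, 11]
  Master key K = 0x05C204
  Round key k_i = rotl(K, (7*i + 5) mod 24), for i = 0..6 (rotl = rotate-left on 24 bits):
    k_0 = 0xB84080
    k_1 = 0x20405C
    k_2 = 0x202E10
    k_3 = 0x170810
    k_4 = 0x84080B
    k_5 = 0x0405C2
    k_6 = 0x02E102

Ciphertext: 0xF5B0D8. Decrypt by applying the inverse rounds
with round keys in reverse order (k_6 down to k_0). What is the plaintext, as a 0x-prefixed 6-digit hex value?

0x1742F6

s_0 = ciphertext = 0xF5B0D8
s_1 = InvRound(s_0, k_6) = 0x0418E7
s_2 = InvRound(s_1, k_5) = 0x6C8D2C
s_3 = InvRound(s_2, k_4) = 0x327AFC
s_4 = InvRound(s_3, k_3) = 0xAAE854
s_5 = InvRound(s_4, k_2) = 0x25EBF0
s_6 = InvRound(s_5, k_1) = 0x6B853F
s_7 = InvRound(s_6, k_0) = 0x1742F6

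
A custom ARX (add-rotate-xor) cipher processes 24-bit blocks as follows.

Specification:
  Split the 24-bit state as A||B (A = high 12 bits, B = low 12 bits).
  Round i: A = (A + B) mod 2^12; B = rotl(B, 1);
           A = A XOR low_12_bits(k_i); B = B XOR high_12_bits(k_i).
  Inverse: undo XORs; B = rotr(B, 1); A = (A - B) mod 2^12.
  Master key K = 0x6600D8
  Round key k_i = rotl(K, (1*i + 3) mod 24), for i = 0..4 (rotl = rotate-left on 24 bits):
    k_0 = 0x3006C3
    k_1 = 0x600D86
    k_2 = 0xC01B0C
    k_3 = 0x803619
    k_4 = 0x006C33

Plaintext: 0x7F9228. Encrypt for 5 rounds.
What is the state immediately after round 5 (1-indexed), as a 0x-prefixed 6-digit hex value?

s_0 = plaintext = 0x7F9228
s_1 = Round(s_0, k_0) = 0xCE2750
s_2 = Round(s_1, k_1) = 0x9B48A0
s_3 = Round(s_2, k_2) = 0x958D40
s_4 = Round(s_3, k_3) = 0x081282
s_5 = Round(s_4, k_4) = 0xF30502

0xF30502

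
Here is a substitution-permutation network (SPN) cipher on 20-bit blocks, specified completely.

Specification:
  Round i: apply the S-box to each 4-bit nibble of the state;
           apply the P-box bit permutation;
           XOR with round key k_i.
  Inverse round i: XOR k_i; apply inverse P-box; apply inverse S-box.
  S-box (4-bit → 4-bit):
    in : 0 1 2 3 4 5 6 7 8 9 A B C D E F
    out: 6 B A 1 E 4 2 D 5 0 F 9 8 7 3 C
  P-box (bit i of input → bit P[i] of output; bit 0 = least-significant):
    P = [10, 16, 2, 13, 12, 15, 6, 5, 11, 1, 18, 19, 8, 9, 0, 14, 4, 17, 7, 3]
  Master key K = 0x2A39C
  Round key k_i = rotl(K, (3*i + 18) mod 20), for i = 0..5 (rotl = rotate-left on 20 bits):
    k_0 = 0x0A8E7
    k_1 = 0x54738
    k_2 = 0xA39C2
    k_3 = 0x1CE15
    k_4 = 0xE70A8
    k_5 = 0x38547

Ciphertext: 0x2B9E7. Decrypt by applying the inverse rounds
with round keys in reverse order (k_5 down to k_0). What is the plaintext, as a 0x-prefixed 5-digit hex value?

s_0 = ciphertext = 0x2B9E7
s_1 = InvRound(s_0, k_5) = 0x593B1
s_2 = InvRound(s_1, k_4) = 0x1AC62
s_3 = InvRound(s_2, k_3) = 0x346FF
s_4 = InvRound(s_3, k_2) = 0xBABBA
s_5 = InvRound(s_4, k_1) = 0x0CA6B
s_6 = InvRound(s_5, k_0) = 0xF299F

0xF299F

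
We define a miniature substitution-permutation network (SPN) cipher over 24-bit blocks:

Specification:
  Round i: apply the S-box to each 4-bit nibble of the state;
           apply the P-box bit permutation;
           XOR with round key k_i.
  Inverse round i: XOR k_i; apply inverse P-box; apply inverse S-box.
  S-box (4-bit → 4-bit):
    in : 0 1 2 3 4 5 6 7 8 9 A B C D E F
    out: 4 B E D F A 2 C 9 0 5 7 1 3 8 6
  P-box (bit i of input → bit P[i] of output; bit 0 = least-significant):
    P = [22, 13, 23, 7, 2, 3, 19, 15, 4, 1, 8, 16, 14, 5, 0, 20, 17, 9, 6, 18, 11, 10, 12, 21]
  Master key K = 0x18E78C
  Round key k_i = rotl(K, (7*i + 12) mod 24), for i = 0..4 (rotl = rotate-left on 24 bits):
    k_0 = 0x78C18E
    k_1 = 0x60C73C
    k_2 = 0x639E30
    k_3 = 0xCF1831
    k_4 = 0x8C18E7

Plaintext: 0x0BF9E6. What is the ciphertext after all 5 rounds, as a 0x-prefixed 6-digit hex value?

0x39AF3B

s_0 = plaintext = 0x0BF9E6
s_1 = Round(s_0, k_0) = 0x7A73EF
s_2 = Round(s_1, k_1) = 0xD3766D
s_3 = Round(s_2, k_2) = 0x35B27B
s_4 = Round(s_3, k_3) = 0x22E312
s_5 = Round(s_4, k_4) = 0x39AF3B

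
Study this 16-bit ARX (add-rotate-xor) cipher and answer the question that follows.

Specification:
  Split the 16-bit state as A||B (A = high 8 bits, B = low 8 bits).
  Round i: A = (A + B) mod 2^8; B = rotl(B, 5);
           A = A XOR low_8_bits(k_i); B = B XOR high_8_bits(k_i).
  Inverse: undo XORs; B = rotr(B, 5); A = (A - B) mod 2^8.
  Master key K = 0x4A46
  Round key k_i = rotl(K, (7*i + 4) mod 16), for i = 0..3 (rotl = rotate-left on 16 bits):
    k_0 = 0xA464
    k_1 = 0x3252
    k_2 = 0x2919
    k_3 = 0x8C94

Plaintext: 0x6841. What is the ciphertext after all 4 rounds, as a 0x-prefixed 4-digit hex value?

s_0 = plaintext = 0x6841
s_1 = Round(s_0, k_0) = 0xCD8C
s_2 = Round(s_1, k_1) = 0x0BA3
s_3 = Round(s_2, k_2) = 0xB75D
s_4 = Round(s_3, k_3) = 0x8027

0x8027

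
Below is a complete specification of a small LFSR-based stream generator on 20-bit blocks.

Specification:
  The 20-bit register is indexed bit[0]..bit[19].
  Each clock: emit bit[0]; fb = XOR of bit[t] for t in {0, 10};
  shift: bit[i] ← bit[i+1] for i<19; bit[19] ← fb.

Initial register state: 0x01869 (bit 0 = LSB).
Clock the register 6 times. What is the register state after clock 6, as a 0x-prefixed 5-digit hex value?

reg_0 = 0x01869
clock 1: out=1, reg = 0x80C34
clock 2: out=0, reg = 0xC061A
clock 3: out=0, reg = 0xE030D
clock 4: out=1, reg = 0xF0186
clock 5: out=0, reg = 0x780C3
clock 6: out=1, reg = 0xBC061

0xBC061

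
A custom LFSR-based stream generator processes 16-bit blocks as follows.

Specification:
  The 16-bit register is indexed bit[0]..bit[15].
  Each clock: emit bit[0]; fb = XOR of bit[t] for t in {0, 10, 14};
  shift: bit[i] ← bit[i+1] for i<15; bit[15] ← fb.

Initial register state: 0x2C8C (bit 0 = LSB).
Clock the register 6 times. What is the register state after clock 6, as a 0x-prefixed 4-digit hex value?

reg_0 = 0x2C8C
clock 1: out=0, reg = 0x9646
clock 2: out=0, reg = 0xCB23
clock 3: out=1, reg = 0x6591
clock 4: out=1, reg = 0xB2C8
clock 5: out=0, reg = 0x5964
clock 6: out=0, reg = 0xACB2

0xACB2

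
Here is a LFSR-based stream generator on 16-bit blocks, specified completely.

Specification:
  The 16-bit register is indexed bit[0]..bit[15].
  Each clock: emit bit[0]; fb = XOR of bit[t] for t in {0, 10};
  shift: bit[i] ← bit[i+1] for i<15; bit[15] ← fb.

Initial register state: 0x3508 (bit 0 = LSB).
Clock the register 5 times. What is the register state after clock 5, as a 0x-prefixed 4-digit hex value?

reg_0 = 0x3508
clock 1: out=0, reg = 0x9A84
clock 2: out=0, reg = 0x4D42
clock 3: out=0, reg = 0xA6A1
clock 4: out=1, reg = 0x5350
clock 5: out=0, reg = 0x29A8

0x29A8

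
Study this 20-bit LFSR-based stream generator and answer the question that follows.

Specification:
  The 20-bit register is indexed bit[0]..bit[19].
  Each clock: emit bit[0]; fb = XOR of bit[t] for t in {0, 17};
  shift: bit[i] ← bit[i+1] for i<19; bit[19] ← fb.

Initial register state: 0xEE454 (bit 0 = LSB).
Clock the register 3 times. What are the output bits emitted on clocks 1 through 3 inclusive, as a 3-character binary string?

001

reg_0 = 0xEE454
clock 1: out=0, reg = 0xF722A
clock 2: out=0, reg = 0xFB915
clock 3: out=1, reg = 0x7DC8A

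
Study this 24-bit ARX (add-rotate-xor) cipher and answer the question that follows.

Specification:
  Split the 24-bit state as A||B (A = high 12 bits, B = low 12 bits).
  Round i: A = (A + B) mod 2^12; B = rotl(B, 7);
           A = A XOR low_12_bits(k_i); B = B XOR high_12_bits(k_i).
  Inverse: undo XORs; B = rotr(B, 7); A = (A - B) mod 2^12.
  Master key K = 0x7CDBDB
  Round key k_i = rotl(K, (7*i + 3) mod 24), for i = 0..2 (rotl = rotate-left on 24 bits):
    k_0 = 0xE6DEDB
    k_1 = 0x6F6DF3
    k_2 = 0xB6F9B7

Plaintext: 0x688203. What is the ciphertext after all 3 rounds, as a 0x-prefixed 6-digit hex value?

0xA70FAF

s_0 = plaintext = 0x688203
s_1 = Round(s_0, k_0) = 0x650FFD
s_2 = Round(s_1, k_1) = 0xBBE809
s_3 = Round(s_2, k_2) = 0xA70FAF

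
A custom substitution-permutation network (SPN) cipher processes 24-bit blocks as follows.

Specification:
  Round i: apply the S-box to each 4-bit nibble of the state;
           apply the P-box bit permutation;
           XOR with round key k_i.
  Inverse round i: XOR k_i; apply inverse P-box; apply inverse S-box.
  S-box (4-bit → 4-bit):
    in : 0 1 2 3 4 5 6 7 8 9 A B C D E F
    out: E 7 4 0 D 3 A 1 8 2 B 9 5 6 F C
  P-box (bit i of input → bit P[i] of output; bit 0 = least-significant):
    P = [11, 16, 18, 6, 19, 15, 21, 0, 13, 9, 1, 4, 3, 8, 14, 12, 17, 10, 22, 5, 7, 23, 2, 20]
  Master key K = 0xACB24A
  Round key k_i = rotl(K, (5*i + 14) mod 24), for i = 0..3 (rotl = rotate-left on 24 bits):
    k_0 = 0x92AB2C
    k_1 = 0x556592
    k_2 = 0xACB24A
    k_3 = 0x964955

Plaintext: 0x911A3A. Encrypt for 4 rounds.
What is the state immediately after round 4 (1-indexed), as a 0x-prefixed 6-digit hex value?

s_0 = plaintext = 0x911A3A
s_1 = Round(s_0, k_0) = 0x51C474
s_2 = Round(s_1, k_1) = 0x9B0948
s_3 = Round(s_2, k_2) = 0x06E12B
s_4 = Round(s_3, k_3) = 0x26363B

0x26363B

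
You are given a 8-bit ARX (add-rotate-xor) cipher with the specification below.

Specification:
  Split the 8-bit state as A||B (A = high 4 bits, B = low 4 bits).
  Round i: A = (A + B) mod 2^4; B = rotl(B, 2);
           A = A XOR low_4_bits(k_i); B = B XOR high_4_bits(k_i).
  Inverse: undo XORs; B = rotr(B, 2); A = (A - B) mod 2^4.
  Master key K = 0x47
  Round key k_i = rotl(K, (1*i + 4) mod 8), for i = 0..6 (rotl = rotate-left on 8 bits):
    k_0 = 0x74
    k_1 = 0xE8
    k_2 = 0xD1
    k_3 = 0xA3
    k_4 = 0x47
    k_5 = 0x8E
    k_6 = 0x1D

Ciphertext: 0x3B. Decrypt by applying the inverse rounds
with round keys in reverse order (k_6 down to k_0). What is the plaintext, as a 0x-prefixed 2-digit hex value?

0x3D

s_0 = ciphertext = 0x3B
s_1 = InvRound(s_0, k_6) = 0x4A
s_2 = InvRound(s_1, k_5) = 0x28
s_3 = InvRound(s_2, k_4) = 0x23
s_4 = InvRound(s_3, k_3) = 0xB6
s_5 = InvRound(s_4, k_2) = 0xCE
s_6 = InvRound(s_5, k_1) = 0x40
s_7 = InvRound(s_6, k_0) = 0x3D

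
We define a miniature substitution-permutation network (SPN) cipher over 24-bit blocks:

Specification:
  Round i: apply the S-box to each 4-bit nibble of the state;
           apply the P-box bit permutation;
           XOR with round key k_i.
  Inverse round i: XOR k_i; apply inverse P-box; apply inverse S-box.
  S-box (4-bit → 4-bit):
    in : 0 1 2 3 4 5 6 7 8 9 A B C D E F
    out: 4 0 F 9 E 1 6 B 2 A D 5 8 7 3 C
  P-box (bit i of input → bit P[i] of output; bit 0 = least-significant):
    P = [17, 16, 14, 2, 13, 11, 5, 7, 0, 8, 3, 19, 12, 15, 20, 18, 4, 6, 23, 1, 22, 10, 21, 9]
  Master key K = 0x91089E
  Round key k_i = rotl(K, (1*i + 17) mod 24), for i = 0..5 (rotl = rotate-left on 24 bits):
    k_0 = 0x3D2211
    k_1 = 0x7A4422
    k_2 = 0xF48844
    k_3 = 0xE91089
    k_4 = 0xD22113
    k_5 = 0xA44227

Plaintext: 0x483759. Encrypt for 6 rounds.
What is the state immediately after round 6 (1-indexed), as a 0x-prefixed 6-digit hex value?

0x956F19

s_0 = plaintext = 0x483759
s_1 = Round(s_0, k_0) = 0x101554
s_2 = Round(s_1, k_1) = 0xFB2427
s_3 = Round(s_2, k_2) = 0x4B33F8
s_4 = Round(s_3, k_3) = 0x440638
s_5 = Round(s_4, k_4) = 0x6306D9
s_6 = Round(s_5, k_5) = 0x956F19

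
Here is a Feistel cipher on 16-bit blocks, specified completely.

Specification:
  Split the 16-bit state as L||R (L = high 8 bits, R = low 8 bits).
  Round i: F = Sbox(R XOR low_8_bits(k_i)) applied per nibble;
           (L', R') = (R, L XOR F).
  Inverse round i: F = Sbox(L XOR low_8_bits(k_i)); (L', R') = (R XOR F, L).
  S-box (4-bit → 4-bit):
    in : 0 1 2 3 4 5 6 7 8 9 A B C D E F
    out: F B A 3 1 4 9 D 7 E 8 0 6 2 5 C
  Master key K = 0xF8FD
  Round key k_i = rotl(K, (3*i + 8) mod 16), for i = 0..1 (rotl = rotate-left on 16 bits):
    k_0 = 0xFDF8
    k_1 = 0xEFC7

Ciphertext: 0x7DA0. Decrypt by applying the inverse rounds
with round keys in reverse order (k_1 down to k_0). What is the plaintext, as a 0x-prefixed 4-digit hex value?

0x32A8

s_0 = ciphertext = 0x7DA0
s_1 = InvRound(s_0, k_1) = 0xA87D
s_2 = InvRound(s_1, k_0) = 0x32A8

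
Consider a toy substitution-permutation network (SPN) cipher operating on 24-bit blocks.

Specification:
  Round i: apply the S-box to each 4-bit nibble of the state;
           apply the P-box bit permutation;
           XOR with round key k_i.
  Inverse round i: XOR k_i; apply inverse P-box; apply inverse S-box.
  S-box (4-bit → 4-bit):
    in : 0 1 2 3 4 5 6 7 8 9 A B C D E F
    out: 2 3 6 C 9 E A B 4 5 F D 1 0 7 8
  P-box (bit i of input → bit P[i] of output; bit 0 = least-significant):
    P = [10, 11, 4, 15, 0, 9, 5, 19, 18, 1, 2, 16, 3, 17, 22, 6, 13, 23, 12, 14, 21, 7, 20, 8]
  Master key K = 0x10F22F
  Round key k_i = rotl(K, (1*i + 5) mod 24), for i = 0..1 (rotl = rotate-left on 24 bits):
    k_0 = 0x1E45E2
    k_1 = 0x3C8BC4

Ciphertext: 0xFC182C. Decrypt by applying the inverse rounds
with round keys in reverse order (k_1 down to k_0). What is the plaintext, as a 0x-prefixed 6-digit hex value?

0xEBB946

s_0 = ciphertext = 0xFC182C
s_1 = InvRound(s_0, k_1) = 0x62BD2F
s_2 = InvRound(s_1, k_0) = 0xEBB946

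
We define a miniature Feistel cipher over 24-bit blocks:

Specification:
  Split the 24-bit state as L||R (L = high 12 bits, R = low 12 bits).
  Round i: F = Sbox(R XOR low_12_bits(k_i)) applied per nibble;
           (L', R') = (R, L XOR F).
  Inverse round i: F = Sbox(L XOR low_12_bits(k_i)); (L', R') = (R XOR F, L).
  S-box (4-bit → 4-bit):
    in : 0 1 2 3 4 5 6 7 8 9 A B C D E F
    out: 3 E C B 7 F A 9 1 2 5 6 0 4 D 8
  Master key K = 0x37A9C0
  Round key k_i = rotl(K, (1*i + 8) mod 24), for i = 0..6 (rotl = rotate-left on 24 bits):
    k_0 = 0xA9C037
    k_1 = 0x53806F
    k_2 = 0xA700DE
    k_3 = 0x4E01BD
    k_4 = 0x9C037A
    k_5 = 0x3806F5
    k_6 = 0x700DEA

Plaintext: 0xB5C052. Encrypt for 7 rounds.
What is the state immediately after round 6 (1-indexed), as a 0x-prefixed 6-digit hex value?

0x07C28D

s_0 = plaintext = 0xB5C052
s_1 = Round(s_0, k_0) = 0x0528F3
s_2 = Round(s_1, k_1) = 0x8F3172
s_3 = Round(s_2, k_2) = 0x1726A3
s_4 = Round(s_3, k_3) = 0x6A389F
s_5 = Round(s_4, k_4) = 0x89F07C
s_6 = Round(s_5, k_5) = 0x07C28D
s_7 = Round(s_6, k_6) = 0x28D8D5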